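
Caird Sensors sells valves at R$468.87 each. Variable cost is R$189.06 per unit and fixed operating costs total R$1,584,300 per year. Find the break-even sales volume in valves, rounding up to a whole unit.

Contribution margin per unit = R$468.87 − R$189.06 = R$279.81.
Break-even Q = R$1,584,300 / R$279.81 = 5,662.06 → 5,663 valves.

5,663 valves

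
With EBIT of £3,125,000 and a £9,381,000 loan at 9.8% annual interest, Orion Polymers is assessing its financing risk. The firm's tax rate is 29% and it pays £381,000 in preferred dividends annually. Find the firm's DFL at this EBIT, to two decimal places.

1.87

Interest = £919,338.00.
Preferred dividends grossed up pre-tax: £381,000 / (1 − 0.29) = £536,619.72.
DFL = EBIT ÷ [EBIT − I − D_p/(1−t)] = £3,125,000 ÷ [£3,125,000 − £919,338.00 − £536,619.72] = £3,125,000 ÷ £1,669,042.28 = 1.8723.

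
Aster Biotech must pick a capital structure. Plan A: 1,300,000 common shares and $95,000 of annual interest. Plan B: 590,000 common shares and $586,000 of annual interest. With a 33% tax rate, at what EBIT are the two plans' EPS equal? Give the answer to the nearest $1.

Set EPS_A = EPS_B: (EBIT − $95,000)(1 − 0.33) ÷ 1,300,000 = (EBIT − $586,000)(1 − 0.33) ÷ 590,000.
Cancelling (1 − t) and cross-multiplying: 590,000·(EBIT − 95,000) = 1,300,000·(EBIT − 586,000).
Solving, EBIT = (586,000·1,300,000 − 95,000·590,000) / (1,300,000 − 590,000) = 705,750,000,000 / 710,000 = 994,014.08.

$994,014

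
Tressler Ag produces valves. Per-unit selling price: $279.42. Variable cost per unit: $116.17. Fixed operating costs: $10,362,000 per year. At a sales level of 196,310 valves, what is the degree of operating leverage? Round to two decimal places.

Contribution at this volume is 196,310 × $163.25 = $32,047,607.50.
EBIT = $32,047,607.50 − $10,362,000 = $21,685,607.50.
DOL = contribution ÷ EBIT = $32,047,607.50 ÷ $21,685,607.50 = 1.4778.

1.48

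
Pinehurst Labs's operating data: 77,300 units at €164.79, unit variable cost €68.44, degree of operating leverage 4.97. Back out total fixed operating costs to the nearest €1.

Total contribution margin = 77,300 × €96.35 = €7,447,855.00.
Since DOL = CM ÷ EBIT, EBIT = €7,447,855.00 ÷ 4.97 = €1,498,562.37.
And FC = contribution − EBIT = €7,447,855.00 − €1,498,562.37 = €5,949,293.

€5,949,293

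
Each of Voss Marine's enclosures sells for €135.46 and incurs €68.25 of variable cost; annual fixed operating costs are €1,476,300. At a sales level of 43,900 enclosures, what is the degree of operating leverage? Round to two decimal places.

Contribution at this volume is 43,900 × €67.21 = €2,950,519.00.
EBIT = €2,950,519.00 − €1,476,300 = €1,474,219.00.
So DOL = total CM / EBIT = €2,950,519.00 / €1,474,219.00 = 2.0014.

2.00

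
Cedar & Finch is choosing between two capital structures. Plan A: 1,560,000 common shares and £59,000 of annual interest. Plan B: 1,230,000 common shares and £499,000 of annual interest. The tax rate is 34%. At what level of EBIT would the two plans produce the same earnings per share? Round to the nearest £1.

£2,139,000

Set EPS_A = EPS_B: (EBIT − £59,000)(1 − 0.34) ÷ 1,560,000 = (EBIT − £499,000)(1 − 0.34) ÷ 1,230,000.
The (1 − t) factor cancels: (EBIT − 59,000) × 1,230,000 = (EBIT − 499,000) × 1,560,000.
EBIT × (1,560,000 − 1,230,000) = 499,000 × 1,560,000 − 59,000 × 1,230,000 = 705,870,000,000, so EBIT = 705,870,000,000 ÷ 330,000 = 2,139,000.00.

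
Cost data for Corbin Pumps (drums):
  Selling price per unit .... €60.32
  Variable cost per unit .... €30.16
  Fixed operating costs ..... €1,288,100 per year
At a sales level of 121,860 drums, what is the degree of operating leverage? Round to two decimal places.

Total contribution margin = 121,860 × €30.16 = €3,675,297.60.
EBIT = €3,675,297.60 − €1,288,100 = €2,387,197.60.
So DOL = total CM / EBIT = €3,675,297.60 / €2,387,197.60 = 1.5396.

1.54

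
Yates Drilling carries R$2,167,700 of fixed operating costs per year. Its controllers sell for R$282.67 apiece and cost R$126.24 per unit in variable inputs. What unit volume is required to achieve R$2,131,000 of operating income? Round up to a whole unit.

27,481 controllers

Contribution margin per unit = R$282.67 − R$126.24 = R$156.43.
Units = (FC + target) / CM = (R$2,167,700 + R$2,131,000) / R$156.43 = 27,480.02, so 27,481 controllers.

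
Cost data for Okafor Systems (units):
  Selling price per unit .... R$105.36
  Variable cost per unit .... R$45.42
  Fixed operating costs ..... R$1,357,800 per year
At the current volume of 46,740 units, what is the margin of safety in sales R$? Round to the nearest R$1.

Contribution margin per unit = R$105.36 − R$45.42 = R$59.94. Break-even units = R$1,357,800 ÷ R$59.94 = 22,652.65; break-even revenue = 22,652.65 × R$105.36 = R$2,386,683.48.
Current sales = 46,740 × R$105.36 = R$4,924,526.40.
Margin of safety = R$4,924,526.40 − R$2,386,683.48 = R$2,537,843.

R$2,537,843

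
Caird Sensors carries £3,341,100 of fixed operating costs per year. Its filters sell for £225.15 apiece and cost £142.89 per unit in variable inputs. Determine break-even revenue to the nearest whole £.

CM per unit = £225.15 − £142.89 = £82.26; CM ratio = £82.26 / £225.15 = 0.3654.
Break-even sales = FC ÷ CM ratio = £3,341,100 × £225.15 / £82.26 = £9,144,769.

£9,144,769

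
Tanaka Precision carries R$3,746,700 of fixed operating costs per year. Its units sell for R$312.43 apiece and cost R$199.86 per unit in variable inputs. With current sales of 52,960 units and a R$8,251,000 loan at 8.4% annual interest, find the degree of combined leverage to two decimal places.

Total contribution margin = 52,960 × R$112.57 = R$5,961,707.20.
Subtracting fixed costs: EBIT = R$5,961,707.20 − R$3,746,700 = R$2,215,007.20. Interest = R$693,084.00, so EBIT − I = R$1,521,923.20.
Degree of total leverage = total CM / (EBIT − interest) = R$5,961,707.20 / R$1,521,923.20 = 3.9172.

3.92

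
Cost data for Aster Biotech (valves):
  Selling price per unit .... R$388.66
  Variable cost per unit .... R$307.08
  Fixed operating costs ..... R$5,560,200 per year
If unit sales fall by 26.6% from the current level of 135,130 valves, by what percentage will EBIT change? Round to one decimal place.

At 135,130 units, contribution = 135,130 × R$81.58 = R$11,023,905.40.
Operating income = contribution − fixed costs = R$11,023,905.40 − R$5,560,200 = R$5,463,705.40.
So DOL = total CM / EBIT = R$11,023,905.40 / R$5,463,705.40 = 2.0177.
%ΔEBIT = DOL × %ΔSales = 2.0177 × -26.6% = -53.7%.

-53.7%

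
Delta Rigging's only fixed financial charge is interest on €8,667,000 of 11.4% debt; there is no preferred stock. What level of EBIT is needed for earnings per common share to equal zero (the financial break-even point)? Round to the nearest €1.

Annual interest = 11.4% × €8,667,000 = €988,038.00.
Without preferred stock the financial break-even is simply EBIT = interest = €988,038.00.

€988,038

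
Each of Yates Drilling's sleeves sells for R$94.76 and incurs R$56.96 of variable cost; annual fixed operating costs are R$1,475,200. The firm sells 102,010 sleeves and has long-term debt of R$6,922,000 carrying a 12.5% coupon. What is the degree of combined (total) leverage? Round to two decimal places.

2.54

Total contribution margin = 102,010 × R$37.80 = R$3,855,978.00.
EBIT = R$3,855,978.00 − R$1,475,200 = R$2,380,778.00. Interest = R$865,250.00, so EBIT − I = R$1,515,528.00.
DCL = contribution ÷ (EBIT − I) = R$3,855,978.00 ÷ R$1,515,528.00 = 2.5443.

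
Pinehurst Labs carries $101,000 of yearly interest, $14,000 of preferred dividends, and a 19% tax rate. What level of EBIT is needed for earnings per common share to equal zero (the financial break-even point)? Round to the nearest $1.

$118,284

Grossing the preferred dividend up to pre-tax terms: $14,000 / (1 − 0.19) = $17,283.95.
EPS = 0 when EBIT covers interest plus the pre-tax preferred burden: $101,000 + $17,283.95 = $118,283.95.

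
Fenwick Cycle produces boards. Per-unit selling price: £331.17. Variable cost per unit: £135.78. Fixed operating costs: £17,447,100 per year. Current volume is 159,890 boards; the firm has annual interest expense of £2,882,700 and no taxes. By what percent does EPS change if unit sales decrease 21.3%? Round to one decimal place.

-61.0%

Contribution at this volume is 159,890 × £195.39 = £31,240,907.10.
Operating income = contribution − fixed costs = £31,240,907.10 − £17,447,100 = £13,793,807.10.
After interest of £2,882,700.00, pre-tax earnings = £10,911,107.10.
DCL = total CM / (EBIT − I) = £31,240,907.10 / £10,911,107.10 = 2.8632.
%ΔEPS = DCL × %ΔSales = 2.8632 × -21.3% = -61.0%.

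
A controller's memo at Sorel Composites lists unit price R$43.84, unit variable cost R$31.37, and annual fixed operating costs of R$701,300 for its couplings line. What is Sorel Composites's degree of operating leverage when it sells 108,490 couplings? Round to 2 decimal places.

2.08

At 108,490 units, contribution = 108,490 × R$12.47 = R$1,352,870.30.
Subtracting fixed costs: EBIT = R$1,352,870.30 − R$701,300 = R$651,570.30.
DOL = contribution ÷ EBIT = R$1,352,870.30 ÷ R$651,570.30 = 2.0763.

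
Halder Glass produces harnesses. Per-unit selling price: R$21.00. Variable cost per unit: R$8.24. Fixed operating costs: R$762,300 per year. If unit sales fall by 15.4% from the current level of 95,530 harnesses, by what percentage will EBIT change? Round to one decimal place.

-41.1%

Contribution at this volume is 95,530 × R$12.76 = R$1,218,962.80.
Operating income = contribution − fixed costs = R$1,218,962.80 − R$762,300 = R$456,662.80.
So DOL = total CM / EBIT = R$1,218,962.80 / R$456,662.80 = 2.6693.
Operating income changes by 2.6693 × -15.4% = -41.1%.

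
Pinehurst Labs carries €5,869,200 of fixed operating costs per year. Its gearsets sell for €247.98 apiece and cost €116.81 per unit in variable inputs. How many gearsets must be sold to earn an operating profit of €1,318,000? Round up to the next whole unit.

Unit CM = price − variable cost = €247.98 − €116.81 = €131.17.
Need Q such that Q × €131.17 − €5,869,200 = €1,318,000, i.e. Q = €7,187,200 / €131.17 = 54,793.02 → 54,794.

54,794 gearsets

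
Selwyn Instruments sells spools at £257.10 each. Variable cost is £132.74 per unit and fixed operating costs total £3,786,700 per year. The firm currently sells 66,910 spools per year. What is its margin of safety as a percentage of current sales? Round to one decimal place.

54.5%

Each unit contributes £257.10 − £132.74 = £124.36. Break-even units = £3,786,700 ÷ £124.36 = 30,449.50; break-even revenue = 30,449.50 × £257.10 = £7,828,566.82.
Current sales = 66,910 × £257.10 = £17,202,561.00.
Margin of safety = (£17,202,561.00 − £7,828,566.82) ÷ £17,202,561.00 = 54.5%.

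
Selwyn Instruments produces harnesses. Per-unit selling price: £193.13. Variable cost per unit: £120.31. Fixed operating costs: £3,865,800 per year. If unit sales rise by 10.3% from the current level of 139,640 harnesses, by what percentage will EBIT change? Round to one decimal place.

+16.6%

Contribution at this volume is 139,640 × £72.82 = £10,168,584.80.
Operating income = contribution − fixed costs = £10,168,584.80 − £3,865,800 = £6,302,784.80.
DOL = contribution ÷ EBIT = £10,168,584.80 ÷ £6,302,784.80 = 1.6133.
Operating income changes by 1.6133 × +10.3% = +16.6%.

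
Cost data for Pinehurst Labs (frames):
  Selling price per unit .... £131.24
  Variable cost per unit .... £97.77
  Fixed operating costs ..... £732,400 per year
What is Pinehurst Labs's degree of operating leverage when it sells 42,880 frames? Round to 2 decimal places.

Total contribution margin = 42,880 × £33.47 = £1,435,193.60.
EBIT = £1,435,193.60 − £732,400 = £702,793.60.
DOL = contribution ÷ EBIT = £1,435,193.60 ÷ £702,793.60 = 2.0421.

2.04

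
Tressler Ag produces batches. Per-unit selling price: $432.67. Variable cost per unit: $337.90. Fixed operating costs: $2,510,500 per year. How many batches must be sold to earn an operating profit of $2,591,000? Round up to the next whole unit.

Contribution margin per unit = $432.67 − $337.90 = $94.77.
Need Q such that Q × $94.77 − $2,510,500 = $2,591,000, i.e. Q = $5,101,500 / $94.77 = 53,830.33 → 53,831.

53,831 batches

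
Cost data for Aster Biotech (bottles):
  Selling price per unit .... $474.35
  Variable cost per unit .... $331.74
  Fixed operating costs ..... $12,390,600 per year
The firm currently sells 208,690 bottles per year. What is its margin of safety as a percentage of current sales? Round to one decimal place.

Contribution margin per unit = $474.35 − $331.74 = $142.61. Break-even units = $12,390,600 ÷ $142.61 = 86,884.51; break-even revenue = 86,884.51 × $474.35 = $41,213,667.41.
Current sales = 208,690 × $474.35 = $98,992,101.50.
Margin of safety = ($98,992,101.50 − $41,213,667.41) ÷ $98,992,101.50 = 58.4%.

58.4%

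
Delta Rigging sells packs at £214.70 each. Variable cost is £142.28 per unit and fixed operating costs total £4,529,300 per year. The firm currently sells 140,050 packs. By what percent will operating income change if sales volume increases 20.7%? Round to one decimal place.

+37.4%

At 140,050 units, contribution = 140,050 × £72.42 = £10,142,421.00.
EBIT = £10,142,421.00 − £4,529,300 = £5,613,121.00.
So DOL = total CM / EBIT = £10,142,421.00 / £5,613,121.00 = 1.8069.
So EBIT moves 1.8069 × (+20.7%) = +37.4%.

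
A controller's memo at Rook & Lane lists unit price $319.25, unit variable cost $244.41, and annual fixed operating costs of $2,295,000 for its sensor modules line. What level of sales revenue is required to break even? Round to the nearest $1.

$9,789,935

CM per unit = $319.25 − $244.41 = $74.84; CM ratio = $74.84 / $319.25 = 0.2344.
Break-even sales = FC ÷ CM ratio = $2,295,000 × $319.25 / $74.84 = $9,789,935.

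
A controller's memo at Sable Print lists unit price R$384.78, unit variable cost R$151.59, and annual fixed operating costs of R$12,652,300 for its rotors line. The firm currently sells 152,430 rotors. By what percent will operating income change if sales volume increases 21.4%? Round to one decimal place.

Contribution at this volume is 152,430 × R$233.19 = R$35,545,151.70.
EBIT = R$35,545,151.70 − R$12,652,300 = R$22,892,851.70.
So DOL = total CM / EBIT = R$35,545,151.70 / R$22,892,851.70 = 1.5527.
So EBIT moves 1.5527 × (+21.4%) = +33.2%.

+33.2%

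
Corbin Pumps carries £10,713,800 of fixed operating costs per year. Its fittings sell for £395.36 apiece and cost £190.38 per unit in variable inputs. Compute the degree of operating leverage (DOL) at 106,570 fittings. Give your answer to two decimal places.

Contribution at this volume is 106,570 × £204.98 = £21,844,718.60.
Subtracting fixed costs: EBIT = £21,844,718.60 − £10,713,800 = £11,130,918.60.
So DOL = total CM / EBIT = £21,844,718.60 / £11,130,918.60 = 1.9625.

1.96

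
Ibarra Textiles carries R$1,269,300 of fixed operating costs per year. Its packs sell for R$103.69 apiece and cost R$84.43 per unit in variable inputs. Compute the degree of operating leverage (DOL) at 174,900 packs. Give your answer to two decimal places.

1.60

Total contribution margin = 174,900 × R$19.26 = R$3,368,574.00.
Subtracting fixed costs: EBIT = R$3,368,574.00 − R$1,269,300 = R$2,099,274.00.
Degree of operating leverage = R$3,368,574.00 / R$2,099,274.00 = 1.6046.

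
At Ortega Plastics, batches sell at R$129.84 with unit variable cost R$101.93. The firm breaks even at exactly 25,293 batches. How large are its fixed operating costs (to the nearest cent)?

Each unit contributes R$129.84 − R$101.93 = R$27.91.
Fixed costs = break-even units × CM = 25,293 × R$27.91 = R$705,927.63.

R$705,927.63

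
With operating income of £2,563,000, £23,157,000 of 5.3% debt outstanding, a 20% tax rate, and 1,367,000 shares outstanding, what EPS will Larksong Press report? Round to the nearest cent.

£0.78

Pre-tax income = £2,563,000 − £1,227,321.00 = £1,335,679.00.
Net income = £1,335,679.00 × (1 − 0.20) = £1,068,543.20.
Per share: £1,068,543.20 / 1,367,000 shares = £0.78.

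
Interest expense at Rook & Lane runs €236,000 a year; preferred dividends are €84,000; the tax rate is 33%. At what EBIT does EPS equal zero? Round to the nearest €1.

Preferred dividends are paid after tax, so their pre-tax equivalent is €84,000 ÷ (1 − 0.33) = €125,373.13.
EPS = 0 when EBIT covers interest plus the pre-tax preferred burden: €236,000 + €125,373.13 = €361,373.13.

€361,373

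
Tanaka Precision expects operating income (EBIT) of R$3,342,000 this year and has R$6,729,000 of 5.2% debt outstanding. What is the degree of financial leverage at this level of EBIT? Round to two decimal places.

Interest = R$349,908.00.
DFL = EBIT ÷ (EBIT − I) = R$3,342,000 ÷ (R$3,342,000 − R$349,908.00) = R$3,342,000 ÷ R$2,992,092.00 = 1.1169.

1.12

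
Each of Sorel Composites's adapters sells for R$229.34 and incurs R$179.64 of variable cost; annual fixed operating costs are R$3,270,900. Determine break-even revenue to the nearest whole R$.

R$15,093,525

Contribution margin per unit = R$229.34 − R$179.64 = R$49.70, a CM ratio of R$49.70 ÷ R$229.34 = 0.2167.
Break-even sales = FC ÷ CM ratio = R$3,270,900 × R$229.34 / R$49.70 = R$15,093,525.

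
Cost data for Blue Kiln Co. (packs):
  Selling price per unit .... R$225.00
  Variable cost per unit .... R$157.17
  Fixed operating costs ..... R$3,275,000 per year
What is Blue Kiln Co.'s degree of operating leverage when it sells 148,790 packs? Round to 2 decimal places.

1.48

Total contribution margin = 148,790 × R$67.83 = R$10,092,425.70.
Subtracting fixed costs: EBIT = R$10,092,425.70 − R$3,275,000 = R$6,817,425.70.
So DOL = total CM / EBIT = R$10,092,425.70 / R$6,817,425.70 = 1.4804.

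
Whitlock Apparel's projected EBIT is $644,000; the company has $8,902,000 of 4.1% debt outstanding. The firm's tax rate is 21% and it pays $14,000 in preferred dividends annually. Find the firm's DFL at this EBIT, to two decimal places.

2.46

Interest = $364,982.00.
Pre-tax preferred-dividend burden = $14,000 ÷ (1 − 0.21) = $17,721.52.
DFL = EBIT ÷ [EBIT − I − D_p/(1−t)] = $644,000 ÷ [$644,000 − $364,982.00 − $17,721.52] = $644,000 ÷ $261,296.48 = 2.4646.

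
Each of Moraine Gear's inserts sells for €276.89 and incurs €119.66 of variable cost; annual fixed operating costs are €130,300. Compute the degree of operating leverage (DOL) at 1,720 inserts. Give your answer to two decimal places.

Contribution at this volume is 1,720 × €157.23 = €270,435.60.
EBIT = €270,435.60 − €130,300 = €140,135.60.
So DOL = total CM / EBIT = €270,435.60 / €140,135.60 = 1.9298.

1.93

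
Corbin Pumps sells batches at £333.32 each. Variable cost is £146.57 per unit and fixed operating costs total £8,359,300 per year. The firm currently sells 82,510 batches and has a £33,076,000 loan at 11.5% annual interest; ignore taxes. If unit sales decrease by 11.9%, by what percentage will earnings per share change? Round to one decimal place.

Total contribution margin = 82,510 × £186.75 = £15,408,742.50.
EBIT = £15,408,742.50 − £8,359,300 = £7,049,442.50.
After interest of £3,803,740.00, pre-tax earnings = £3,245,702.50.
Degree of combined leverage = contribution ÷ (EBIT − I) = £15,408,742.50 ÷ £3,245,702.50 = 4.7474.
EPS therefore changes by 4.7474 × (-11.9%) = -56.5%.

-56.5%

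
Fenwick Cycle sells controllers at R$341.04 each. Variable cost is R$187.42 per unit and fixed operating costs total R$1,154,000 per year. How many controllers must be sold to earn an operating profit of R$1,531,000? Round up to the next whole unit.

Contribution margin per unit = R$341.04 − R$187.42 = R$153.62.
Required volume = (fixed costs + target profit) ÷ CM = (R$1,154,000 + R$1,531,000) ÷ R$153.62 = 17,478.19, so 17,479 controllers.

17,479 controllers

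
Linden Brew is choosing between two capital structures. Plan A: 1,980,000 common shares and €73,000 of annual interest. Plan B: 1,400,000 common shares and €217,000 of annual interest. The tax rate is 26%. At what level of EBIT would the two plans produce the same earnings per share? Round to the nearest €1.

At indifference, (EBIT − 73,000)(1 − t)/1,980,000 = (EBIT − 217,000)(1 − t)/1,400,000.
Cancelling (1 − t) and cross-multiplying: 1,400,000·(EBIT − 73,000) = 1,980,000·(EBIT − 217,000).
Solving, EBIT = (217,000·1,980,000 − 73,000·1,400,000) / (1,980,000 − 1,400,000) = 327,460,000,000 / 580,000 = 564,586.21.

€564,586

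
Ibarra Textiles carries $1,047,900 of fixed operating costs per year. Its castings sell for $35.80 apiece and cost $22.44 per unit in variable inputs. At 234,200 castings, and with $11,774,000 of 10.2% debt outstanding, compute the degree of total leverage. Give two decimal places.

3.56

Total contribution margin = 234,200 × $13.36 = $3,128,912.00.
Operating income = contribution − fixed costs = $3,128,912.00 − $1,047,900 = $2,081,012.00. Interest = $1,200,948.00, so EBIT − I = $880,064.00.
DCL = contribution ÷ (EBIT − I) = $3,128,912.00 ÷ $880,064.00 = 3.5553.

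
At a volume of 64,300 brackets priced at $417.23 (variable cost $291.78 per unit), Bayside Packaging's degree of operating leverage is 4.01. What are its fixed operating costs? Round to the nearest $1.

$6,054,855

Total contribution margin = 64,300 × $125.45 = $8,066,435.00.
DOL = contribution / EBIT, so EBIT = $8,066,435.00 / 4.01 = $2,011,579.80.
And FC = contribution − EBIT = $8,066,435.00 − $2,011,579.80 = $6,054,855.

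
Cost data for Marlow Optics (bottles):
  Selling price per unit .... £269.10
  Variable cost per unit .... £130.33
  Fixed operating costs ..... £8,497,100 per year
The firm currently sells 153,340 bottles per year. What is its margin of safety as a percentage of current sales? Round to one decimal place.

Each unit contributes £269.10 − £130.33 = £138.77. Break-even units = £8,497,100 ÷ £138.77 = 61,231.53; break-even revenue = 61,231.53 × £269.10 = £16,477,405.85.
Current sales = 153,340 × £269.10 = £41,263,794.00.
Margin of safety = (£41,263,794.00 − £16,477,405.85) ÷ £41,263,794.00 = 60.1%.

60.1%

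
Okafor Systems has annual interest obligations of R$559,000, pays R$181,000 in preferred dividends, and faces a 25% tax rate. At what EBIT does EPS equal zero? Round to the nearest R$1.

R$800,333

Preferred dividends are paid after tax, so their pre-tax equivalent is R$181,000 ÷ (1 − 0.25) = R$241,333.33.
Financial break-even EBIT = interest + D_p ÷ (1 − t) = R$559,000 + R$241,333.33 = R$800,333.33.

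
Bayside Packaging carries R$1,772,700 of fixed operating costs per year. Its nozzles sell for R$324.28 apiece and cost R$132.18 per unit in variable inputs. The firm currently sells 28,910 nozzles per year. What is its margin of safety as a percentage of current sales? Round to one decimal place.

Contribution margin per unit = R$324.28 − R$132.18 = R$192.10. Break-even units = R$1,772,700 ÷ R$192.10 = 9,228.01; break-even revenue = 9,228.01 × R$324.28 = R$2,992,457.87.
Current sales = 28,910 × R$324.28 = R$9,374,934.80.
Margin of safety = (R$9,374,934.80 − R$2,992,457.87) ÷ R$9,374,934.80 = 68.1%.

68.1%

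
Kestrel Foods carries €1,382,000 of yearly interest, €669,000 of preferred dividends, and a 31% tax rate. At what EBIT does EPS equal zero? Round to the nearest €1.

€2,351,565

Grossing the preferred dividend up to pre-tax terms: €669,000 / (1 − 0.31) = €969,565.22.
Financial break-even EBIT = interest + D_p ÷ (1 − t) = €1,382,000 + €969,565.22 = €2,351,565.22.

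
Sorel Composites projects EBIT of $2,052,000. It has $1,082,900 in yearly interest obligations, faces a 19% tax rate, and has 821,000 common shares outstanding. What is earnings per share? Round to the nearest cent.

Interest = $1,082,900.00, so EBT = $2,052,000 − $1,082,900.00 = $969,100.00.
After tax at 19%: net income = $969,100.00 × 0.81 = $784,971.00.
EPS = $784,971.00 ÷ 821,000 = $0.96.

$0.96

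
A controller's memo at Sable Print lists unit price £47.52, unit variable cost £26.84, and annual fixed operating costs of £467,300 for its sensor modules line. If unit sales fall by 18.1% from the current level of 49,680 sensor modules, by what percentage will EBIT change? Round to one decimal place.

-33.2%

Contribution at this volume is 49,680 × £20.68 = £1,027,382.40.
Subtracting fixed costs: EBIT = £1,027,382.40 − £467,300 = £560,082.40.
So DOL = total CM / EBIT = £1,027,382.40 / £560,082.40 = 1.8343.
Operating income changes by 1.8343 × -18.1% = -33.2%.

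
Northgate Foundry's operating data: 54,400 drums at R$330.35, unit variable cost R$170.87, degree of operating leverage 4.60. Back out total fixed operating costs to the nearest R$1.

R$6,789,688

Total contribution margin = 54,400 × R$159.48 = R$8,675,712.00.
Since DOL = CM ÷ EBIT, EBIT = R$8,675,712.00 ÷ 4.60 = R$1,886,024.35.
And FC = contribution − EBIT = R$8,675,712.00 − R$1,886,024.35 = R$6,789,688.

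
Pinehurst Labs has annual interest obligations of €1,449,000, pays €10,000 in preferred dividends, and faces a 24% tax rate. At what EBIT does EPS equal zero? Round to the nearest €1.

Grossing the preferred dividend up to pre-tax terms: €10,000 / (1 − 0.24) = €13,157.89.
Financial break-even EBIT = interest + D_p ÷ (1 − t) = €1,449,000 + €13,157.89 = €1,462,157.89.

€1,462,158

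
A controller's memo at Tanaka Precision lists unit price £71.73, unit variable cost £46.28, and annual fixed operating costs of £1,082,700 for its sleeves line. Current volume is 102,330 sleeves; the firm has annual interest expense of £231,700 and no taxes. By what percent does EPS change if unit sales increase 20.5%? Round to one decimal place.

At 102,330 units, contribution = 102,330 × £25.45 = £2,604,298.50.
Operating income = contribution − fixed costs = £2,604,298.50 − £1,082,700 = £1,521,598.50.
Interest = £231,700.00, so EBIT − I = £1,289,898.50.
Degree of combined leverage = contribution ÷ (EBIT − I) = £2,604,298.50 ÷ £1,289,898.50 = 2.0190.
EPS therefore changes by 2.0190 × (+20.5%) = +41.4%.

+41.4%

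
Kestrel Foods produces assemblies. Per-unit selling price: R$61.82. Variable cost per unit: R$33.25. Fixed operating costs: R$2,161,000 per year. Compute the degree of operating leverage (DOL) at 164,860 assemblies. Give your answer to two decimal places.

1.85

At 164,860 units, contribution = 164,860 × R$28.57 = R$4,710,050.20.
Operating income = contribution − fixed costs = R$4,710,050.20 − R$2,161,000 = R$2,549,050.20.
So DOL = total CM / EBIT = R$4,710,050.20 / R$2,549,050.20 = 1.8478.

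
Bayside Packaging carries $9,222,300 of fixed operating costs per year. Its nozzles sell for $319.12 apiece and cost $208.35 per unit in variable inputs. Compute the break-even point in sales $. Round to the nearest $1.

Contribution margin per unit = $319.12 − $208.35 = $110.77, a CM ratio of $110.77 ÷ $319.12 = 0.3471.
Break-even sales = FC ÷ CM ratio = $9,222,300 × $319.12 / $110.77 = $26,568,749.

$26,568,749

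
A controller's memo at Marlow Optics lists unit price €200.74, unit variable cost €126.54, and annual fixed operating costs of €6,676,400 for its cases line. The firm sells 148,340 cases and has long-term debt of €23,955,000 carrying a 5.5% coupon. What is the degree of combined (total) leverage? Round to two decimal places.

At 148,340 units, contribution = 148,340 × €74.20 = €11,006,828.00.
Operating income = contribution − fixed costs = €11,006,828.00 − €6,676,400 = €4,330,428.00. Interest = €1,317,525.00, so EBIT − I = €3,012,903.00.
Degree of total leverage = total CM / (EBIT − interest) = €11,006,828.00 / €3,012,903.00 = 3.6532.

3.65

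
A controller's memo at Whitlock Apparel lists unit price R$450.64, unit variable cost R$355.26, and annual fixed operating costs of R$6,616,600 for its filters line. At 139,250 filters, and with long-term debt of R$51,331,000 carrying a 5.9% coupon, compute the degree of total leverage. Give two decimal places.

At 139,250 units, contribution = 139,250 × R$95.38 = R$13,281,665.00.
Subtracting fixed costs: EBIT = R$13,281,665.00 − R$6,616,600 = R$6,665,065.00. Interest = R$3,028,529.00.
DOL = R$13,281,665.00 ÷ R$6,665,065.00 = 1.9927; DFL = R$6,665,065.00 ÷ R$3,636,536.00 = 1.8328.
DCL = DOL × DFL = 1.9927 × 1.8328 = 3.6522.

3.65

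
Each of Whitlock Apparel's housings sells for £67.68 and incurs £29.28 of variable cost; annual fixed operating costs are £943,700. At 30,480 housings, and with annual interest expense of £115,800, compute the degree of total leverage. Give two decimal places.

10.55

At 30,480 units, contribution = 30,480 × £38.40 = £1,170,432.00.
Subtracting fixed costs: EBIT = £1,170,432.00 − £943,700 = £226,732.00. Interest = £115,800.00.
DOL = £1,170,432.00 ÷ £226,732.00 = 5.1622; DFL = £226,732.00 ÷ £110,932.00 = 2.0439.
DCL = DOL × DFL = 5.1622 × 2.0439 = 10.5510.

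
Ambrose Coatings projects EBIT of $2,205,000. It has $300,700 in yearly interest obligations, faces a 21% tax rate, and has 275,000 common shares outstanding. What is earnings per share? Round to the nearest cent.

Interest = $300,700.00, so EBT = $2,205,000 − $300,700.00 = $1,904,300.00.
After tax at 21%: net income = $1,904,300.00 × 0.79 = $1,504,397.00.
EPS = $1,504,397.00 ÷ 275,000 = $5.47.

$5.47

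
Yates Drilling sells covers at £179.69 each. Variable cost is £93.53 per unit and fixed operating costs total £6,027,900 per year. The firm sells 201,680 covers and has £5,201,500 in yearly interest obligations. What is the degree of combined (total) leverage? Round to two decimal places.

2.83

Contribution at this volume is 201,680 × £86.16 = £17,376,748.80.
Operating income = contribution − fixed costs = £17,376,748.80 − £6,027,900 = £11,348,848.80. Interest = £5,201,500.00, so EBIT − I = £6,147,348.80.
Degree of total leverage = total CM / (EBIT − interest) = £17,376,748.80 / £6,147,348.80 = 2.8267.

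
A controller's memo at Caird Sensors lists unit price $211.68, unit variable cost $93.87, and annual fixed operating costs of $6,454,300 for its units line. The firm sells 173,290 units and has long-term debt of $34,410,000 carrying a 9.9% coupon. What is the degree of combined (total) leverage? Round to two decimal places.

At 173,290 units, contribution = 173,290 × $117.81 = $20,415,294.90.
Subtracting fixed costs: EBIT = $20,415,294.90 − $6,454,300 = $13,960,994.90. Interest = $3,406,590.00, so EBIT − I = $10,554,404.90.
Degree of total leverage = total CM / (EBIT − interest) = $20,415,294.90 / $10,554,404.90 = 1.9343.

1.93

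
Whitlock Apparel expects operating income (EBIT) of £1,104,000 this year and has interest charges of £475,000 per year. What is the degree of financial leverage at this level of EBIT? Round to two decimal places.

1.76

Interest = £475,000.00.
Degree of financial leverage = EBIT / (EBIT − interest) = £1,104,000 / £629,000.00 = 1.7552.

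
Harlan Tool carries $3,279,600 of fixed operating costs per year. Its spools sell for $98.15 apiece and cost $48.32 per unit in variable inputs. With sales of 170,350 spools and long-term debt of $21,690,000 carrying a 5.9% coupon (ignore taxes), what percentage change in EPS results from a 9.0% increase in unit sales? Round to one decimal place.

+19.4%

At 170,350 units, contribution = 170,350 × $49.83 = $8,488,540.50.
Subtracting fixed costs: EBIT = $8,488,540.50 − $3,279,600 = $5,208,940.50.
Interest = $1,279,710.00, so EBIT − I = $3,929,230.50.
Degree of combined leverage = contribution ÷ (EBIT − I) = $8,488,540.50 ÷ $3,929,230.50 = 2.1604.
%ΔEPS = DCL × %ΔSales = 2.1604 × +9.0% = +19.4%.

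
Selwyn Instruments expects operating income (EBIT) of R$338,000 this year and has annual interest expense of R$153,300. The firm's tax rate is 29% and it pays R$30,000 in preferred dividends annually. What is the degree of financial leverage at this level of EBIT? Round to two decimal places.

Interest = R$153,300.00.
Pre-tax preferred-dividend burden = R$30,000 ÷ (1 − 0.29) = R$42,253.52.
DFL = EBIT ÷ [EBIT − I − D_p/(1−t)] = R$338,000 ÷ [R$338,000 − R$153,300.00 − R$42,253.52] = R$338,000 ÷ R$142,446.48 = 2.3728.

2.37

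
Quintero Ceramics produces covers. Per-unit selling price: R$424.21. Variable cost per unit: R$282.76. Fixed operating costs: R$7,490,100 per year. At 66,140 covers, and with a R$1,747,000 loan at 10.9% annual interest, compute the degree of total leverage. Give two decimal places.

5.59

Total contribution margin = 66,140 × R$141.45 = R$9,355,503.00.
Operating income = contribution − fixed costs = R$9,355,503.00 − R$7,490,100 = R$1,865,403.00. Interest = R$190,423.00, so EBIT − I = R$1,674,980.00.
Degree of total leverage = total CM / (EBIT − interest) = R$9,355,503.00 / R$1,674,980.00 = 5.5854.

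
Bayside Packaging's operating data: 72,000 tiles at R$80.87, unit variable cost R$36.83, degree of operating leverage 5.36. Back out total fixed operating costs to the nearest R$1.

R$2,579,298

Contribution at this volume is 72,000 × R$44.04 = R$3,170,880.00.
DOL = contribution / EBIT, so EBIT = R$3,170,880.00 / 5.36 = R$591,582.09.
And FC = contribution − EBIT = R$3,170,880.00 − R$591,582.09 = R$2,579,298.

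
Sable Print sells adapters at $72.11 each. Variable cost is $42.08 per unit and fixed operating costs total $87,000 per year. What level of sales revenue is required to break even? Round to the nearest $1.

Contribution margin per unit = $72.11 − $42.08 = $30.03, a CM ratio of $30.03 ÷ $72.11 = 0.4164.
Break-even sales = FC ÷ CM ratio = $87,000 × $72.11 / $30.03 = $208,910.

$208,910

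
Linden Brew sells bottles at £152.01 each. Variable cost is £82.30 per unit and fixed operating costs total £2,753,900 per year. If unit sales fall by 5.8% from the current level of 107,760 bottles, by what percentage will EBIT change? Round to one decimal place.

Contribution at this volume is 107,760 × £69.71 = £7,511,949.60.
Operating income = contribution − fixed costs = £7,511,949.60 − £2,753,900 = £4,758,049.60.
DOL = contribution ÷ EBIT = £7,511,949.60 ÷ £4,758,049.60 = 1.5788.
So EBIT moves 1.5788 × (-5.8%) = -9.2%.

-9.2%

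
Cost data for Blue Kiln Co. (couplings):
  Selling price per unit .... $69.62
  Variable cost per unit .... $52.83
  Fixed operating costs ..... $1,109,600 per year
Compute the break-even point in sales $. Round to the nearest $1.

$4,600,974

CM per unit = $69.62 − $52.83 = $16.79; CM ratio = $16.79 / $69.62 = 0.2412.
Break-even sales = FC ÷ CM ratio = $1,109,600 × $69.62 / $16.79 = $4,600,974.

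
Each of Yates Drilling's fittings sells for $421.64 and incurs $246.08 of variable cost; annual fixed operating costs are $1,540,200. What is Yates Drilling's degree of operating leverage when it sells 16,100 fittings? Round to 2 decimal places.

Contribution at this volume is 16,100 × $175.56 = $2,826,516.00.
Subtracting fixed costs: EBIT = $2,826,516.00 − $1,540,200 = $1,286,316.00.
DOL = contribution ÷ EBIT = $2,826,516.00 ÷ $1,286,316.00 = 2.1974.

2.20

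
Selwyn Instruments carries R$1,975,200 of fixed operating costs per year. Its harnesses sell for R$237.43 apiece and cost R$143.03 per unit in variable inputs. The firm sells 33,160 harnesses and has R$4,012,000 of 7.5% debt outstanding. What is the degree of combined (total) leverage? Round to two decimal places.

Contribution at this volume is 33,160 × R$94.40 = R$3,130,304.00.
Operating income = contribution − fixed costs = R$3,130,304.00 − R$1,975,200 = R$1,155,104.00. Interest = R$300,900.00, so EBIT − I = R$854,204.00.
DCL = contribution ÷ (EBIT − I) = R$3,130,304.00 ÷ R$854,204.00 = 3.6646.

3.66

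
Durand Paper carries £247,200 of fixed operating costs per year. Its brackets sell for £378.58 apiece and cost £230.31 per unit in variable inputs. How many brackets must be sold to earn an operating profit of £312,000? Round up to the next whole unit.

3,772 brackets

Contribution margin per unit = £378.58 − £230.31 = £148.27.
Units = (FC + target) / CM = (£247,200 + £312,000) / £148.27 = 3,771.50, so 3,772 brackets.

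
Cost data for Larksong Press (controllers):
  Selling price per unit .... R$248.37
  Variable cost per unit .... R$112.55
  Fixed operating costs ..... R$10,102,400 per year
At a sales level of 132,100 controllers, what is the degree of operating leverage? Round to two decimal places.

2.29

Contribution at this volume is 132,100 × R$135.82 = R$17,941,822.00.
Operating income = contribution − fixed costs = R$17,941,822.00 − R$10,102,400 = R$7,839,422.00.
DOL = contribution ÷ EBIT = R$17,941,822.00 ÷ R$7,839,422.00 = 2.2887.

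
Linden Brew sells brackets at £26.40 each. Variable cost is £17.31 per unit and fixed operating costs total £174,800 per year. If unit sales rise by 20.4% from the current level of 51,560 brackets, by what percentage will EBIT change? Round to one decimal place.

Contribution at this volume is 51,560 × £9.09 = £468,680.40.
Operating income = contribution − fixed costs = £468,680.40 − £174,800 = £293,880.40.
DOL = contribution ÷ EBIT = £468,680.40 ÷ £293,880.40 = 1.5948.
%ΔEBIT = DOL × %ΔSales = 1.5948 × +20.4% = +32.5%.

+32.5%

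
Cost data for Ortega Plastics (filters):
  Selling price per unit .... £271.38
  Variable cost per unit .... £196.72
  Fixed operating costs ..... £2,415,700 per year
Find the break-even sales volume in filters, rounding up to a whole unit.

Each unit contributes £271.38 − £196.72 = £74.66.
Break-even Q = £2,415,700 / £74.66 = 32,356.01 → 32,357 filters.

32,357 filters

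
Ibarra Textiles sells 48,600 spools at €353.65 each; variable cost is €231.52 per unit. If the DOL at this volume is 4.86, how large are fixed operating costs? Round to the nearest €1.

€4,714,218

Contribution at this volume is 48,600 × €122.13 = €5,935,518.00.
Since DOL = CM ÷ EBIT, EBIT = €5,935,518.00 ÷ 4.86 = €1,221,300.00.
Fixed costs = CM − EBIT = €5,935,518.00 − €1,221,300.00 = €4,714,218.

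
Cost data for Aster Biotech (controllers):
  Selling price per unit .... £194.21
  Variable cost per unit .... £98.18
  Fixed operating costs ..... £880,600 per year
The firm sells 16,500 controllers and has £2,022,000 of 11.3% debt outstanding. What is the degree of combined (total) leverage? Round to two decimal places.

At 16,500 units, contribution = 16,500 × £96.03 = £1,584,495.00.
EBIT = £1,584,495.00 − £880,600 = £703,895.00. Interest = £228,486.00.
DOL = £1,584,495.00 ÷ £703,895.00 = 2.2510; DFL = £703,895.00 ÷ £475,409.00 = 1.4806.
DCL = DOL × DFL = 2.2510 × 1.4806 = 3.3328.

3.33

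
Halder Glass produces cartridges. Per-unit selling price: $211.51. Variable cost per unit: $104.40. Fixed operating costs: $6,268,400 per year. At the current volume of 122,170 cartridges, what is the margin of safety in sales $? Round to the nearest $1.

Contribution margin per unit = $211.51 − $104.40 = $107.11. Break-even units = $6,268,400 ÷ $107.11 = 58,523.01; break-even revenue = 58,523.01 × $211.51 = $12,378,202.63.
Actual sales revenue = 122,170 × $211.51 = $25,840,176.70.
Margin of safety = $25,840,176.70 − $12,378,202.63 = $13,461,974.

$13,461,974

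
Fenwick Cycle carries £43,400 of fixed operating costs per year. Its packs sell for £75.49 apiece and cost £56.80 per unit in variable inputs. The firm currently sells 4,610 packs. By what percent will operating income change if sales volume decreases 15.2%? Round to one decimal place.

-30.6%

Contribution at this volume is 4,610 × £18.69 = £86,160.90.
Operating income = contribution − fixed costs = £86,160.90 − £43,400 = £42,760.90.
DOL = contribution ÷ EBIT = £86,160.90 ÷ £42,760.90 = 2.0149.
So EBIT moves 2.0149 × (-15.2%) = -30.6%.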